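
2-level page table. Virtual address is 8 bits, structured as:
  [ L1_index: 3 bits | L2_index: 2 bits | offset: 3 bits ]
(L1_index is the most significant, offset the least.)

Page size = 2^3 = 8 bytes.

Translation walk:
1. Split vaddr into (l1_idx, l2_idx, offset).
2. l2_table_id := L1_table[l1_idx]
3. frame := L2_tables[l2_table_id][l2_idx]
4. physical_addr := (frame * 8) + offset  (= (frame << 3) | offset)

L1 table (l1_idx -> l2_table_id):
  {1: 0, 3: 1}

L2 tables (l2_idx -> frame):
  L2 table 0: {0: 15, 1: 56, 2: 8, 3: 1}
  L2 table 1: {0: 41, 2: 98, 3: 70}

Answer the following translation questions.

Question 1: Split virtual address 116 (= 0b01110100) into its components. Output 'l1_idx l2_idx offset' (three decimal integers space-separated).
Answer: 3 2 4

Derivation:
vaddr = 116 = 0b01110100
  top 3 bits -> l1_idx = 3
  next 2 bits -> l2_idx = 2
  bottom 3 bits -> offset = 4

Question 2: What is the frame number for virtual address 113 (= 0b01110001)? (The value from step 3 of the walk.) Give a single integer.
vaddr = 113: l1_idx=3, l2_idx=2
L1[3] = 1; L2[1][2] = 98

Answer: 98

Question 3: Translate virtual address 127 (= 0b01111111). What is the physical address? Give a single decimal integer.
Answer: 567

Derivation:
vaddr = 127 = 0b01111111
Split: l1_idx=3, l2_idx=3, offset=7
L1[3] = 1
L2[1][3] = 70
paddr = 70 * 8 + 7 = 567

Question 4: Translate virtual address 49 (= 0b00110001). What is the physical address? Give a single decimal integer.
vaddr = 49 = 0b00110001
Split: l1_idx=1, l2_idx=2, offset=1
L1[1] = 0
L2[0][2] = 8
paddr = 8 * 8 + 1 = 65

Answer: 65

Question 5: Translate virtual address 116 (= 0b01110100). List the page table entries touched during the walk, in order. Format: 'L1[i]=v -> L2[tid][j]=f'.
vaddr = 116 = 0b01110100
Split: l1_idx=3, l2_idx=2, offset=4

Answer: L1[3]=1 -> L2[1][2]=98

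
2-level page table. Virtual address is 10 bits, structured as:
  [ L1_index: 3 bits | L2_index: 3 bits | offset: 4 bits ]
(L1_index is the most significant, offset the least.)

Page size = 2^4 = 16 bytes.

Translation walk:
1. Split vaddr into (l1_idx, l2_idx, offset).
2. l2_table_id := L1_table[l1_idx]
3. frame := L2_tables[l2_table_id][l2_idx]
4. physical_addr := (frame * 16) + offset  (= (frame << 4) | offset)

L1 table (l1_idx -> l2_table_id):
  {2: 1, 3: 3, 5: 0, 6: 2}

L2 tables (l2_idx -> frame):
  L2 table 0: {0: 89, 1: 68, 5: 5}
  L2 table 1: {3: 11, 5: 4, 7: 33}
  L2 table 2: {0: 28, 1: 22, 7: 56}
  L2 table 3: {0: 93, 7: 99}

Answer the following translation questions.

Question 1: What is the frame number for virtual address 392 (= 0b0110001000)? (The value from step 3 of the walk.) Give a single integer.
vaddr = 392: l1_idx=3, l2_idx=0
L1[3] = 3; L2[3][0] = 93

Answer: 93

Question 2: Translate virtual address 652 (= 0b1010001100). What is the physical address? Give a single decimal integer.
Answer: 1436

Derivation:
vaddr = 652 = 0b1010001100
Split: l1_idx=5, l2_idx=0, offset=12
L1[5] = 0
L2[0][0] = 89
paddr = 89 * 16 + 12 = 1436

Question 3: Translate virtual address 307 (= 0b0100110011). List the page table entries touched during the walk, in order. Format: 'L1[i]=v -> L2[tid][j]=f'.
vaddr = 307 = 0b0100110011
Split: l1_idx=2, l2_idx=3, offset=3

Answer: L1[2]=1 -> L2[1][3]=11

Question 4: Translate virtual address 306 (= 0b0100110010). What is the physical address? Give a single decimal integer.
vaddr = 306 = 0b0100110010
Split: l1_idx=2, l2_idx=3, offset=2
L1[2] = 1
L2[1][3] = 11
paddr = 11 * 16 + 2 = 178

Answer: 178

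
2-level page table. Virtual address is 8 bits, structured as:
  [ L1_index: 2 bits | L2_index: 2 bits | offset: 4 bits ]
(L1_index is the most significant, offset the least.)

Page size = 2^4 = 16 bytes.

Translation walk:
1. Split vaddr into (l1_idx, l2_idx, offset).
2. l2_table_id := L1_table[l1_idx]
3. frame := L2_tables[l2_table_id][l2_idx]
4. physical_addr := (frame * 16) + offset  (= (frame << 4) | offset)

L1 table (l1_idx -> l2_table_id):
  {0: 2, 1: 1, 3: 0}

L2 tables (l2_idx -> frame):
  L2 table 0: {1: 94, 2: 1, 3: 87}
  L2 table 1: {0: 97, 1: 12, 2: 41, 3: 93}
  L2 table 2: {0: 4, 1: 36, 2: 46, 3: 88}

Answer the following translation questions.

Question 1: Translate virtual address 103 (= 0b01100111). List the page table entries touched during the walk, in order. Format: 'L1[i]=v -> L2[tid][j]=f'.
vaddr = 103 = 0b01100111
Split: l1_idx=1, l2_idx=2, offset=7

Answer: L1[1]=1 -> L2[1][2]=41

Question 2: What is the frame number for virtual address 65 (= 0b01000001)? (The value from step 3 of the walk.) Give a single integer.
Answer: 97

Derivation:
vaddr = 65: l1_idx=1, l2_idx=0
L1[1] = 1; L2[1][0] = 97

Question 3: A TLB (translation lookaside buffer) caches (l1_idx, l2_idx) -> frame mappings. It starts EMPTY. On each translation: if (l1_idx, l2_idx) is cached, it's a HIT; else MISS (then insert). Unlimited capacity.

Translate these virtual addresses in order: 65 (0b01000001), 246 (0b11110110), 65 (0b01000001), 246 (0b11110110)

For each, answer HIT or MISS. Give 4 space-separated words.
vaddr=65: (1,0) not in TLB -> MISS, insert
vaddr=246: (3,3) not in TLB -> MISS, insert
vaddr=65: (1,0) in TLB -> HIT
vaddr=246: (3,3) in TLB -> HIT

Answer: MISS MISS HIT HIT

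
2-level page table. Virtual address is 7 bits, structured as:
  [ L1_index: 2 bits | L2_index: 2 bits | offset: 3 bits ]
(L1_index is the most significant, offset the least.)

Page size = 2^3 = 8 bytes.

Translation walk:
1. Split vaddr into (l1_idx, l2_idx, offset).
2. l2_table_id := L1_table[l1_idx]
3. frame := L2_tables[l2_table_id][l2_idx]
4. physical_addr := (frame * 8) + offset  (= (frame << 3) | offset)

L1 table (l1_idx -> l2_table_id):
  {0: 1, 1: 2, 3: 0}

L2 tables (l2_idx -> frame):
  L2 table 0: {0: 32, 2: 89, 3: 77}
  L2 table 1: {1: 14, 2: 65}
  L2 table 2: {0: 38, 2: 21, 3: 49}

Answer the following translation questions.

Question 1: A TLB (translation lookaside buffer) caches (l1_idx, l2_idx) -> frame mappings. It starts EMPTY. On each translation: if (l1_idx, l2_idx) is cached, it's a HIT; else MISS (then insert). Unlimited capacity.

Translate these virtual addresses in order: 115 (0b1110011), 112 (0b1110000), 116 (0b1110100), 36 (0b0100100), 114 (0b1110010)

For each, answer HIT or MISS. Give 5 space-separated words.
Answer: MISS HIT HIT MISS HIT

Derivation:
vaddr=115: (3,2) not in TLB -> MISS, insert
vaddr=112: (3,2) in TLB -> HIT
vaddr=116: (3,2) in TLB -> HIT
vaddr=36: (1,0) not in TLB -> MISS, insert
vaddr=114: (3,2) in TLB -> HIT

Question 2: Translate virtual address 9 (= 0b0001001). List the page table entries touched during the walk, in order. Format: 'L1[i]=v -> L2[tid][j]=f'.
Answer: L1[0]=1 -> L2[1][1]=14

Derivation:
vaddr = 9 = 0b0001001
Split: l1_idx=0, l2_idx=1, offset=1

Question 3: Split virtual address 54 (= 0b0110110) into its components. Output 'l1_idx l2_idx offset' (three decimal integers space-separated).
Answer: 1 2 6

Derivation:
vaddr = 54 = 0b0110110
  top 2 bits -> l1_idx = 1
  next 2 bits -> l2_idx = 2
  bottom 3 bits -> offset = 6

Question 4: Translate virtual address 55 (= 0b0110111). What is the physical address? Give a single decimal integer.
vaddr = 55 = 0b0110111
Split: l1_idx=1, l2_idx=2, offset=7
L1[1] = 2
L2[2][2] = 21
paddr = 21 * 8 + 7 = 175

Answer: 175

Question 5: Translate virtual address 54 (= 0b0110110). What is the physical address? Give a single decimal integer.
vaddr = 54 = 0b0110110
Split: l1_idx=1, l2_idx=2, offset=6
L1[1] = 2
L2[2][2] = 21
paddr = 21 * 8 + 6 = 174

Answer: 174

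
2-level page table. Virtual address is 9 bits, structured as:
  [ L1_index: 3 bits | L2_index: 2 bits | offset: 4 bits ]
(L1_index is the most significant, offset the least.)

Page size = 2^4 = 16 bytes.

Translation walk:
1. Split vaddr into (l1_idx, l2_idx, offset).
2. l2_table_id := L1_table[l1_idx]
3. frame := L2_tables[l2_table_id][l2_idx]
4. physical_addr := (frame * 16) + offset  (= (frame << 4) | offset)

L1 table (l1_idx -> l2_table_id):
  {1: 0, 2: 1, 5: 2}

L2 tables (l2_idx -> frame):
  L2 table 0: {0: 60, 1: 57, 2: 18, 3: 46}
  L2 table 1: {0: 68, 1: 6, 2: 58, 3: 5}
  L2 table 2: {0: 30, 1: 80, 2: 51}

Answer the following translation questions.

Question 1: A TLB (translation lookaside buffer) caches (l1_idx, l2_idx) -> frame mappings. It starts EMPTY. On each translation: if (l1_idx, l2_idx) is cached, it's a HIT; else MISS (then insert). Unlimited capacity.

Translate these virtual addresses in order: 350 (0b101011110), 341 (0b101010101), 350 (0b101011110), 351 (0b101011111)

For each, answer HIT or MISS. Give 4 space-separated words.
vaddr=350: (5,1) not in TLB -> MISS, insert
vaddr=341: (5,1) in TLB -> HIT
vaddr=350: (5,1) in TLB -> HIT
vaddr=351: (5,1) in TLB -> HIT

Answer: MISS HIT HIT HIT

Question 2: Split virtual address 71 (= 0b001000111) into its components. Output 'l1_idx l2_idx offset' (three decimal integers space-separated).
Answer: 1 0 7

Derivation:
vaddr = 71 = 0b001000111
  top 3 bits -> l1_idx = 1
  next 2 bits -> l2_idx = 0
  bottom 4 bits -> offset = 7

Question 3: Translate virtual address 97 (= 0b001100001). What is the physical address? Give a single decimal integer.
Answer: 289

Derivation:
vaddr = 97 = 0b001100001
Split: l1_idx=1, l2_idx=2, offset=1
L1[1] = 0
L2[0][2] = 18
paddr = 18 * 16 + 1 = 289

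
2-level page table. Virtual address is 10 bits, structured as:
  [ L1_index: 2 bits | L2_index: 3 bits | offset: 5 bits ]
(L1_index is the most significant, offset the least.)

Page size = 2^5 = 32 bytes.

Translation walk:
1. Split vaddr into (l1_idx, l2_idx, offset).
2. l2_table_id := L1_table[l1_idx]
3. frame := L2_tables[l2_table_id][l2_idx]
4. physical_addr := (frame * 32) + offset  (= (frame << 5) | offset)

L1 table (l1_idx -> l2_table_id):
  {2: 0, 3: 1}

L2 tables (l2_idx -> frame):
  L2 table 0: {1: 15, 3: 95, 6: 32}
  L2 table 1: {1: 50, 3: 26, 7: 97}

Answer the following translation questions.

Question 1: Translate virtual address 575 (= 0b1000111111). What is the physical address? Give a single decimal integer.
Answer: 511

Derivation:
vaddr = 575 = 0b1000111111
Split: l1_idx=2, l2_idx=1, offset=31
L1[2] = 0
L2[0][1] = 15
paddr = 15 * 32 + 31 = 511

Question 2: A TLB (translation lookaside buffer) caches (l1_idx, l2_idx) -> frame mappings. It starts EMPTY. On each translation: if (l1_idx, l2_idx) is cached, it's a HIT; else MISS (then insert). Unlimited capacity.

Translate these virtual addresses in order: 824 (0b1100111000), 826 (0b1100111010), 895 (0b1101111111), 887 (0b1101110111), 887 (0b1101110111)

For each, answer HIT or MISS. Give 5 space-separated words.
Answer: MISS HIT MISS HIT HIT

Derivation:
vaddr=824: (3,1) not in TLB -> MISS, insert
vaddr=826: (3,1) in TLB -> HIT
vaddr=895: (3,3) not in TLB -> MISS, insert
vaddr=887: (3,3) in TLB -> HIT
vaddr=887: (3,3) in TLB -> HIT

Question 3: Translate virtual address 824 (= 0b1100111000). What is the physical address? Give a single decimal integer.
vaddr = 824 = 0b1100111000
Split: l1_idx=3, l2_idx=1, offset=24
L1[3] = 1
L2[1][1] = 50
paddr = 50 * 32 + 24 = 1624

Answer: 1624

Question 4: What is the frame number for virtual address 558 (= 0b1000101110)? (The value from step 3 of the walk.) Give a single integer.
Answer: 15

Derivation:
vaddr = 558: l1_idx=2, l2_idx=1
L1[2] = 0; L2[0][1] = 15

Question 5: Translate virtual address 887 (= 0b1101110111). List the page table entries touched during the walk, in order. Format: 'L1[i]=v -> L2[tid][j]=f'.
Answer: L1[3]=1 -> L2[1][3]=26

Derivation:
vaddr = 887 = 0b1101110111
Split: l1_idx=3, l2_idx=3, offset=23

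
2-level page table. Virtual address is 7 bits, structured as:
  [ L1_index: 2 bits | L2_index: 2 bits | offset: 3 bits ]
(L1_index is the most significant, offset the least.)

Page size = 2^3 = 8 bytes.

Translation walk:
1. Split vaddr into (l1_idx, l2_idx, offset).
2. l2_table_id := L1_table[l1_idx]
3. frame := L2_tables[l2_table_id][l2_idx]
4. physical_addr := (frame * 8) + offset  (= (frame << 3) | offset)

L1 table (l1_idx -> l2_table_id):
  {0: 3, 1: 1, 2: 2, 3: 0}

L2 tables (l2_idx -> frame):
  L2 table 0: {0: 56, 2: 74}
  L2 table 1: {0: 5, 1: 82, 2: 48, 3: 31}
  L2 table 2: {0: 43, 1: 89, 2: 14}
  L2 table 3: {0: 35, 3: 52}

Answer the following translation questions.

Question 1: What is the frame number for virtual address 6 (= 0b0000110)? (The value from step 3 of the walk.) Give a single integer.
vaddr = 6: l1_idx=0, l2_idx=0
L1[0] = 3; L2[3][0] = 35

Answer: 35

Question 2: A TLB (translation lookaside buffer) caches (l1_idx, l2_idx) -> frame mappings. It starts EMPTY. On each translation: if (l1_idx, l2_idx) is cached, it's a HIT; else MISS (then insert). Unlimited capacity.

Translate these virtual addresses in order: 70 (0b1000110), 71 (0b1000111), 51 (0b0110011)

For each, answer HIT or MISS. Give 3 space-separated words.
vaddr=70: (2,0) not in TLB -> MISS, insert
vaddr=71: (2,0) in TLB -> HIT
vaddr=51: (1,2) not in TLB -> MISS, insert

Answer: MISS HIT MISS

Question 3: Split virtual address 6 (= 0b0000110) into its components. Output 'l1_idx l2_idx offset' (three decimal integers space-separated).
vaddr = 6 = 0b0000110
  top 2 bits -> l1_idx = 0
  next 2 bits -> l2_idx = 0
  bottom 3 bits -> offset = 6

Answer: 0 0 6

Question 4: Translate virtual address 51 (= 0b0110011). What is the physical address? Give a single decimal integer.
vaddr = 51 = 0b0110011
Split: l1_idx=1, l2_idx=2, offset=3
L1[1] = 1
L2[1][2] = 48
paddr = 48 * 8 + 3 = 387

Answer: 387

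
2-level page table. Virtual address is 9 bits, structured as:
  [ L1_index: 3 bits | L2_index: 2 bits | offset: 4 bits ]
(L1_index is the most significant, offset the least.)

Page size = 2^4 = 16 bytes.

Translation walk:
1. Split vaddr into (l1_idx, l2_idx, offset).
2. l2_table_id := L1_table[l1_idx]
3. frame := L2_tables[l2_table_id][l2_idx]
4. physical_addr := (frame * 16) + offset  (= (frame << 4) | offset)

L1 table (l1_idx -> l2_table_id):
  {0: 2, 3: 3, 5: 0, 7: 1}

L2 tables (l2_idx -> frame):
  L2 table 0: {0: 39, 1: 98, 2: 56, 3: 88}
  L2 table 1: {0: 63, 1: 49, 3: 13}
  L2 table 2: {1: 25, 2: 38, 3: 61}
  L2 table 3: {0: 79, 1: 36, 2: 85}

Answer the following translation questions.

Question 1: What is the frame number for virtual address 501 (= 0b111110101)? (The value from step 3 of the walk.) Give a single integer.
vaddr = 501: l1_idx=7, l2_idx=3
L1[7] = 1; L2[1][3] = 13

Answer: 13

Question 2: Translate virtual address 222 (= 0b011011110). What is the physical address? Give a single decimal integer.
Answer: 590

Derivation:
vaddr = 222 = 0b011011110
Split: l1_idx=3, l2_idx=1, offset=14
L1[3] = 3
L2[3][1] = 36
paddr = 36 * 16 + 14 = 590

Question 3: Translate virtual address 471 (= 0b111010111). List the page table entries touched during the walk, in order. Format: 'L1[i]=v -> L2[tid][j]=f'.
Answer: L1[7]=1 -> L2[1][1]=49

Derivation:
vaddr = 471 = 0b111010111
Split: l1_idx=7, l2_idx=1, offset=7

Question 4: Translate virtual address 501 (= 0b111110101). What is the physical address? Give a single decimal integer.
vaddr = 501 = 0b111110101
Split: l1_idx=7, l2_idx=3, offset=5
L1[7] = 1
L2[1][3] = 13
paddr = 13 * 16 + 5 = 213

Answer: 213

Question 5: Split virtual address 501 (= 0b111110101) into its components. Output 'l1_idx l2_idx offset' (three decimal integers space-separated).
vaddr = 501 = 0b111110101
  top 3 bits -> l1_idx = 7
  next 2 bits -> l2_idx = 3
  bottom 4 bits -> offset = 5

Answer: 7 3 5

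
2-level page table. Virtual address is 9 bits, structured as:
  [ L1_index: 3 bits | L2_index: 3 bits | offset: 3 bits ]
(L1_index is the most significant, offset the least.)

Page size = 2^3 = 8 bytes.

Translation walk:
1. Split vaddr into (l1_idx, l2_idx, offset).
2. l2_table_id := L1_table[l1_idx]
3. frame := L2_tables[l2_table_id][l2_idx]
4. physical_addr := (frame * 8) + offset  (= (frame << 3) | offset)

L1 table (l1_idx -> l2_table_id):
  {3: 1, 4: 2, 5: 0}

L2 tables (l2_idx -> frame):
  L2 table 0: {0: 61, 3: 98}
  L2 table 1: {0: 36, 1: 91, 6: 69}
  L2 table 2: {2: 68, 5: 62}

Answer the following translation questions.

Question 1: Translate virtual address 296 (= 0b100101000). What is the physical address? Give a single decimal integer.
vaddr = 296 = 0b100101000
Split: l1_idx=4, l2_idx=5, offset=0
L1[4] = 2
L2[2][5] = 62
paddr = 62 * 8 + 0 = 496

Answer: 496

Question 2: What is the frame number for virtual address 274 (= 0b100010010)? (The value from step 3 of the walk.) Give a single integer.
vaddr = 274: l1_idx=4, l2_idx=2
L1[4] = 2; L2[2][2] = 68

Answer: 68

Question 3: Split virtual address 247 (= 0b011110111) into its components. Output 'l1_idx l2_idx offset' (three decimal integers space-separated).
vaddr = 247 = 0b011110111
  top 3 bits -> l1_idx = 3
  next 3 bits -> l2_idx = 6
  bottom 3 bits -> offset = 7

Answer: 3 6 7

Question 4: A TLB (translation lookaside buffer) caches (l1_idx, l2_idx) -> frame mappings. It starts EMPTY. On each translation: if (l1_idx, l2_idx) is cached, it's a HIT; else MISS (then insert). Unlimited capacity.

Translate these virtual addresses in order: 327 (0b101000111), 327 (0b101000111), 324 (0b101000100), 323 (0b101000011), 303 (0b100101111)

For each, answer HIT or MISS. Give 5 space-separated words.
vaddr=327: (5,0) not in TLB -> MISS, insert
vaddr=327: (5,0) in TLB -> HIT
vaddr=324: (5,0) in TLB -> HIT
vaddr=323: (5,0) in TLB -> HIT
vaddr=303: (4,5) not in TLB -> MISS, insert

Answer: MISS HIT HIT HIT MISS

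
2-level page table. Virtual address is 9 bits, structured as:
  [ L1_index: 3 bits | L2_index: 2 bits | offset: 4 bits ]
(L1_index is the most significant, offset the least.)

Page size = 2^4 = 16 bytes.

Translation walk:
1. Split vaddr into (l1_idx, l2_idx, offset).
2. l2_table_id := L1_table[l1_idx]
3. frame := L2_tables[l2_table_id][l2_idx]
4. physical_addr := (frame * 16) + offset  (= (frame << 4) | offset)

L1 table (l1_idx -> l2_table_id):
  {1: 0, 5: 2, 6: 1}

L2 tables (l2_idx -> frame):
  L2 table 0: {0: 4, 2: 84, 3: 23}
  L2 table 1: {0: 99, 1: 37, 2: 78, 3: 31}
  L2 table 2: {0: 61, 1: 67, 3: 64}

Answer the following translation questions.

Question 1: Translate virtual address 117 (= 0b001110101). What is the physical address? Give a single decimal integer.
vaddr = 117 = 0b001110101
Split: l1_idx=1, l2_idx=3, offset=5
L1[1] = 0
L2[0][3] = 23
paddr = 23 * 16 + 5 = 373

Answer: 373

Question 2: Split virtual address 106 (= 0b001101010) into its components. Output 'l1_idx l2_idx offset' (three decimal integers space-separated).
vaddr = 106 = 0b001101010
  top 3 bits -> l1_idx = 1
  next 2 bits -> l2_idx = 2
  bottom 4 bits -> offset = 10

Answer: 1 2 10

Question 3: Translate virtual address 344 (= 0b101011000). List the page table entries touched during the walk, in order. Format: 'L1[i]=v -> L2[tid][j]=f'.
vaddr = 344 = 0b101011000
Split: l1_idx=5, l2_idx=1, offset=8

Answer: L1[5]=2 -> L2[2][1]=67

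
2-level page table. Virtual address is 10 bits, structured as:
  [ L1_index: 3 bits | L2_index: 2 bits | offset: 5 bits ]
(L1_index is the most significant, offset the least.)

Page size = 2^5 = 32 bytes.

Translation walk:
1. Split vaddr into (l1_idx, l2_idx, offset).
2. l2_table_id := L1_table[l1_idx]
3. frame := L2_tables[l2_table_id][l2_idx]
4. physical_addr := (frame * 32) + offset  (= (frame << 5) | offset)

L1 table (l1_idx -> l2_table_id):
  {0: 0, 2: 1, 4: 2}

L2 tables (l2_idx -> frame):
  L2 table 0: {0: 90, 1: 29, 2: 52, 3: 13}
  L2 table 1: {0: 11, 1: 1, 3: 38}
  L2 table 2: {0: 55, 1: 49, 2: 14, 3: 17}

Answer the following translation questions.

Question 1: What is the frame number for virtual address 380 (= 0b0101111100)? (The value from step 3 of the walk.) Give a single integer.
Answer: 38

Derivation:
vaddr = 380: l1_idx=2, l2_idx=3
L1[2] = 1; L2[1][3] = 38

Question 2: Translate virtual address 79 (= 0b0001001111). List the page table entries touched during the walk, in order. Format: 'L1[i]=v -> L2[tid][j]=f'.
Answer: L1[0]=0 -> L2[0][2]=52

Derivation:
vaddr = 79 = 0b0001001111
Split: l1_idx=0, l2_idx=2, offset=15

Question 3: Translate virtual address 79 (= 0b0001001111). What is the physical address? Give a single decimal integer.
Answer: 1679

Derivation:
vaddr = 79 = 0b0001001111
Split: l1_idx=0, l2_idx=2, offset=15
L1[0] = 0
L2[0][2] = 52
paddr = 52 * 32 + 15 = 1679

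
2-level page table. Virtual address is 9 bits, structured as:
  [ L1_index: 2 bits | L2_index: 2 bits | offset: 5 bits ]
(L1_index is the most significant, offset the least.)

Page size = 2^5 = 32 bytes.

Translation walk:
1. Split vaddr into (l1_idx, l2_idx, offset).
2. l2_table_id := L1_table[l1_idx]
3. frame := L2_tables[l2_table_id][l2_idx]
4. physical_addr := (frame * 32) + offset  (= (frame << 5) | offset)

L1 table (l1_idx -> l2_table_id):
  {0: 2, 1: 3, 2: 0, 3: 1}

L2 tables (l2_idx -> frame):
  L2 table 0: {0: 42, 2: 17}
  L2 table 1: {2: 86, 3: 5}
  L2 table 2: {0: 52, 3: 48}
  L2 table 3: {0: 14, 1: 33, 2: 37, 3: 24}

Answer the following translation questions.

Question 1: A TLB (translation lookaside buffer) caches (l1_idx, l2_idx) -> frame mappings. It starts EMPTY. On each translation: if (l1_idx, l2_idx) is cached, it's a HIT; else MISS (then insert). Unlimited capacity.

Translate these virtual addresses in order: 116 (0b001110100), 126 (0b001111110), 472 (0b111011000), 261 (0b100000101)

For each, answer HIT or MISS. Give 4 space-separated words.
Answer: MISS HIT MISS MISS

Derivation:
vaddr=116: (0,3) not in TLB -> MISS, insert
vaddr=126: (0,3) in TLB -> HIT
vaddr=472: (3,2) not in TLB -> MISS, insert
vaddr=261: (2,0) not in TLB -> MISS, insert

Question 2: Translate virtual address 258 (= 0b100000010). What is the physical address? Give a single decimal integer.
vaddr = 258 = 0b100000010
Split: l1_idx=2, l2_idx=0, offset=2
L1[2] = 0
L2[0][0] = 42
paddr = 42 * 32 + 2 = 1346

Answer: 1346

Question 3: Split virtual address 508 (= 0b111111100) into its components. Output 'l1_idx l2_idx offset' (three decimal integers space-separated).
vaddr = 508 = 0b111111100
  top 2 bits -> l1_idx = 3
  next 2 bits -> l2_idx = 3
  bottom 5 bits -> offset = 28

Answer: 3 3 28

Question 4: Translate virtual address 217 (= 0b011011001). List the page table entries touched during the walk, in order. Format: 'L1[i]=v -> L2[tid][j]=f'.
Answer: L1[1]=3 -> L2[3][2]=37

Derivation:
vaddr = 217 = 0b011011001
Split: l1_idx=1, l2_idx=2, offset=25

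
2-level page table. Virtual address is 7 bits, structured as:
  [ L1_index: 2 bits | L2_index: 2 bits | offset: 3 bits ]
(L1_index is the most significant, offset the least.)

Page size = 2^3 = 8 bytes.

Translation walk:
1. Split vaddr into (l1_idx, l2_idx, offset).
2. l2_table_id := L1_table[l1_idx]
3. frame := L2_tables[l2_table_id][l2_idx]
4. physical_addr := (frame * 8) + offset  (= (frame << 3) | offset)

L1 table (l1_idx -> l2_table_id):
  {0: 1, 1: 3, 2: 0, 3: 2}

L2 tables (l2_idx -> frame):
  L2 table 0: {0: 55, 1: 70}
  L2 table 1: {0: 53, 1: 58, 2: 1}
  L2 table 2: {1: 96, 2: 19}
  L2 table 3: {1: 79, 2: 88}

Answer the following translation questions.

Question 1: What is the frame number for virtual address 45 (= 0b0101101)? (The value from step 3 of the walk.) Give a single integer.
vaddr = 45: l1_idx=1, l2_idx=1
L1[1] = 3; L2[3][1] = 79

Answer: 79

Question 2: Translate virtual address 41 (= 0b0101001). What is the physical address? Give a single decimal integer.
Answer: 633

Derivation:
vaddr = 41 = 0b0101001
Split: l1_idx=1, l2_idx=1, offset=1
L1[1] = 3
L2[3][1] = 79
paddr = 79 * 8 + 1 = 633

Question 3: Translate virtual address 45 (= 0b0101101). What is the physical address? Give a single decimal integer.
Answer: 637

Derivation:
vaddr = 45 = 0b0101101
Split: l1_idx=1, l2_idx=1, offset=5
L1[1] = 3
L2[3][1] = 79
paddr = 79 * 8 + 5 = 637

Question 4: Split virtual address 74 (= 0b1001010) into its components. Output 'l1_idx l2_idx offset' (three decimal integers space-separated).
vaddr = 74 = 0b1001010
  top 2 bits -> l1_idx = 2
  next 2 bits -> l2_idx = 1
  bottom 3 bits -> offset = 2

Answer: 2 1 2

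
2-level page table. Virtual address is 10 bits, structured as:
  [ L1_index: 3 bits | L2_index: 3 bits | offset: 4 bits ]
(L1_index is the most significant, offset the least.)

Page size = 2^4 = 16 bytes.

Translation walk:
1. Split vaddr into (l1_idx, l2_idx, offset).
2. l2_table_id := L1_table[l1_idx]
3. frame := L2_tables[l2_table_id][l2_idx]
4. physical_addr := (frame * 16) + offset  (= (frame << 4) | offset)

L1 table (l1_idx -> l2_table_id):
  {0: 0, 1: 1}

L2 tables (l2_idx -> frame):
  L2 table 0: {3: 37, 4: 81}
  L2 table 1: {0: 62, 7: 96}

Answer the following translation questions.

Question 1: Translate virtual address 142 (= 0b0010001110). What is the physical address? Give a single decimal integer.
vaddr = 142 = 0b0010001110
Split: l1_idx=1, l2_idx=0, offset=14
L1[1] = 1
L2[1][0] = 62
paddr = 62 * 16 + 14 = 1006

Answer: 1006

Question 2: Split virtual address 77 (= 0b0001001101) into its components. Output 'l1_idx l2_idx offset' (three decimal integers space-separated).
Answer: 0 4 13

Derivation:
vaddr = 77 = 0b0001001101
  top 3 bits -> l1_idx = 0
  next 3 bits -> l2_idx = 4
  bottom 4 bits -> offset = 13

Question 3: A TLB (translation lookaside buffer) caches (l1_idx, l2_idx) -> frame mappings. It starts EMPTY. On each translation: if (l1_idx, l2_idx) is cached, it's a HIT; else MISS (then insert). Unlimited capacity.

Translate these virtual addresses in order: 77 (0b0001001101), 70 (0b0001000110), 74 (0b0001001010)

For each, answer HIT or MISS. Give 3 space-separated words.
vaddr=77: (0,4) not in TLB -> MISS, insert
vaddr=70: (0,4) in TLB -> HIT
vaddr=74: (0,4) in TLB -> HIT

Answer: MISS HIT HIT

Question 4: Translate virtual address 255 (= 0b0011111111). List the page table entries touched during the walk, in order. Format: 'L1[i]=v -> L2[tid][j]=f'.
Answer: L1[1]=1 -> L2[1][7]=96

Derivation:
vaddr = 255 = 0b0011111111
Split: l1_idx=1, l2_idx=7, offset=15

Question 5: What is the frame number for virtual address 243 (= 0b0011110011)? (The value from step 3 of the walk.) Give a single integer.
Answer: 96

Derivation:
vaddr = 243: l1_idx=1, l2_idx=7
L1[1] = 1; L2[1][7] = 96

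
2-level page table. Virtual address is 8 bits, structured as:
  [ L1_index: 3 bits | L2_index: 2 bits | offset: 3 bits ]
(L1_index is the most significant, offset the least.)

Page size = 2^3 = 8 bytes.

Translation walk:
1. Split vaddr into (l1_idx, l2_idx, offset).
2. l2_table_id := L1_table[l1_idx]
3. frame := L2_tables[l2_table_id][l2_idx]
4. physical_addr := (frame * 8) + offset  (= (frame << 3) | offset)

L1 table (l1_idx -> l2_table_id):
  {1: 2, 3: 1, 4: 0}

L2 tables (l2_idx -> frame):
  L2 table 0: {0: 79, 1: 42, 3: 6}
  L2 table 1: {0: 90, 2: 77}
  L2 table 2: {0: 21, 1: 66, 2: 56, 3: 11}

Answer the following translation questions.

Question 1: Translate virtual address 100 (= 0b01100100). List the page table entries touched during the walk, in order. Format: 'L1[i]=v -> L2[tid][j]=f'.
vaddr = 100 = 0b01100100
Split: l1_idx=3, l2_idx=0, offset=4

Answer: L1[3]=1 -> L2[1][0]=90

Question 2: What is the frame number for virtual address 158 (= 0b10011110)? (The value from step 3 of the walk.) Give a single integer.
vaddr = 158: l1_idx=4, l2_idx=3
L1[4] = 0; L2[0][3] = 6

Answer: 6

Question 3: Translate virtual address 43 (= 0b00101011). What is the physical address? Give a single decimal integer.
Answer: 531

Derivation:
vaddr = 43 = 0b00101011
Split: l1_idx=1, l2_idx=1, offset=3
L1[1] = 2
L2[2][1] = 66
paddr = 66 * 8 + 3 = 531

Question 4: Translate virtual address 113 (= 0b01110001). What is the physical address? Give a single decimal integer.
Answer: 617

Derivation:
vaddr = 113 = 0b01110001
Split: l1_idx=3, l2_idx=2, offset=1
L1[3] = 1
L2[1][2] = 77
paddr = 77 * 8 + 1 = 617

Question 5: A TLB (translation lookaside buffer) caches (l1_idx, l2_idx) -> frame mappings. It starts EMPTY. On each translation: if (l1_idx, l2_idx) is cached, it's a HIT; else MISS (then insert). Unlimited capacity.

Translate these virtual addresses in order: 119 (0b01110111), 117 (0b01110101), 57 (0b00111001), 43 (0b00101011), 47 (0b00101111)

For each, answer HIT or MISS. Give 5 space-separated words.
vaddr=119: (3,2) not in TLB -> MISS, insert
vaddr=117: (3,2) in TLB -> HIT
vaddr=57: (1,3) not in TLB -> MISS, insert
vaddr=43: (1,1) not in TLB -> MISS, insert
vaddr=47: (1,1) in TLB -> HIT

Answer: MISS HIT MISS MISS HIT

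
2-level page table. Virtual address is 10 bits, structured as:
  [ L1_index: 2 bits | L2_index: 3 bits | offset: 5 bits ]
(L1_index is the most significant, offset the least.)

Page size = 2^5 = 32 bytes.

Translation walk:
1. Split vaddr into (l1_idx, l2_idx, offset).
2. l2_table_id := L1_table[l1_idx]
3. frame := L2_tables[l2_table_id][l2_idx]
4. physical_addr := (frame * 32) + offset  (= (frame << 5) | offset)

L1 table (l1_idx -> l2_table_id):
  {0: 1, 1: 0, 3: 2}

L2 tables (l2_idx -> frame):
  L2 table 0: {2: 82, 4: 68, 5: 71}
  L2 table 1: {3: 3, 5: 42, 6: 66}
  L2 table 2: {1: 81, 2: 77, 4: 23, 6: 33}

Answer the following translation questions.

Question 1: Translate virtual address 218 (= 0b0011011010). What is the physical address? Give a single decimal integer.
Answer: 2138

Derivation:
vaddr = 218 = 0b0011011010
Split: l1_idx=0, l2_idx=6, offset=26
L1[0] = 1
L2[1][6] = 66
paddr = 66 * 32 + 26 = 2138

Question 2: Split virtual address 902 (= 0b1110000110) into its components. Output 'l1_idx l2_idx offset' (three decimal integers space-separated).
vaddr = 902 = 0b1110000110
  top 2 bits -> l1_idx = 3
  next 3 bits -> l2_idx = 4
  bottom 5 bits -> offset = 6

Answer: 3 4 6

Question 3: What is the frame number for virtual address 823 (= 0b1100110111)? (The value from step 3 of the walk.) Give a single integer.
Answer: 81

Derivation:
vaddr = 823: l1_idx=3, l2_idx=1
L1[3] = 2; L2[2][1] = 81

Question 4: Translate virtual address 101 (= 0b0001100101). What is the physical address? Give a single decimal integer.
vaddr = 101 = 0b0001100101
Split: l1_idx=0, l2_idx=3, offset=5
L1[0] = 1
L2[1][3] = 3
paddr = 3 * 32 + 5 = 101

Answer: 101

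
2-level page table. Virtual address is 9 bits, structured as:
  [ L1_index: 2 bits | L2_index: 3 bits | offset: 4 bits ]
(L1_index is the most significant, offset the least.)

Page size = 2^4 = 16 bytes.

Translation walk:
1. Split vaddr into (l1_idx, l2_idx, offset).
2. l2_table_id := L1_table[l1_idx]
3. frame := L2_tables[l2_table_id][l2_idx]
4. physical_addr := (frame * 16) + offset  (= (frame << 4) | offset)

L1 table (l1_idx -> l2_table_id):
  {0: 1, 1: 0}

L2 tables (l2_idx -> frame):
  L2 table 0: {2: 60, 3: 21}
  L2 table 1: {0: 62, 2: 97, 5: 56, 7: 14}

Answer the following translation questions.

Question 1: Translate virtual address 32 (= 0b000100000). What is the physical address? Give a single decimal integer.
vaddr = 32 = 0b000100000
Split: l1_idx=0, l2_idx=2, offset=0
L1[0] = 1
L2[1][2] = 97
paddr = 97 * 16 + 0 = 1552

Answer: 1552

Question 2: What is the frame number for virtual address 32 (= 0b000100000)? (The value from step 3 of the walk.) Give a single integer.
Answer: 97

Derivation:
vaddr = 32: l1_idx=0, l2_idx=2
L1[0] = 1; L2[1][2] = 97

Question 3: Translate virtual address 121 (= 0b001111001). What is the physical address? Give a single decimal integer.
vaddr = 121 = 0b001111001
Split: l1_idx=0, l2_idx=7, offset=9
L1[0] = 1
L2[1][7] = 14
paddr = 14 * 16 + 9 = 233

Answer: 233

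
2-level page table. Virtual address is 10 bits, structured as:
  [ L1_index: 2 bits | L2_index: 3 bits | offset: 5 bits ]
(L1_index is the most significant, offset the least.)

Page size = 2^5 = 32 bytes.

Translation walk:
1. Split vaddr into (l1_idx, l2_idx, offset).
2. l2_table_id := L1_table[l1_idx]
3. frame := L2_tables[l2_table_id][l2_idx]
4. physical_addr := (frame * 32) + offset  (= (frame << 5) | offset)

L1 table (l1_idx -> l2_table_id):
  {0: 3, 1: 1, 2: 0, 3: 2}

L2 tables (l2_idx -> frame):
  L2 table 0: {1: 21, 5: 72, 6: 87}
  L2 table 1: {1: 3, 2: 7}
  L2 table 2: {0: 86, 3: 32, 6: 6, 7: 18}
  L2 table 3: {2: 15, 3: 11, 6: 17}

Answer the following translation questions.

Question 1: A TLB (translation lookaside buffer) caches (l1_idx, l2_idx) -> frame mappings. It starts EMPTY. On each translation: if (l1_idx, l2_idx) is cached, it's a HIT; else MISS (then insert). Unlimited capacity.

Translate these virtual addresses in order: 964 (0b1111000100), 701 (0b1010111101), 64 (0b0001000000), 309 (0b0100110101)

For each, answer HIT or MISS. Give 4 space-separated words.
Answer: MISS MISS MISS MISS

Derivation:
vaddr=964: (3,6) not in TLB -> MISS, insert
vaddr=701: (2,5) not in TLB -> MISS, insert
vaddr=64: (0,2) not in TLB -> MISS, insert
vaddr=309: (1,1) not in TLB -> MISS, insert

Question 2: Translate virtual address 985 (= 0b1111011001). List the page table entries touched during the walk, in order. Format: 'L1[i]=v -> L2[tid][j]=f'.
Answer: L1[3]=2 -> L2[2][6]=6

Derivation:
vaddr = 985 = 0b1111011001
Split: l1_idx=3, l2_idx=6, offset=25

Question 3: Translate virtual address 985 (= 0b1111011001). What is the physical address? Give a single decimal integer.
Answer: 217

Derivation:
vaddr = 985 = 0b1111011001
Split: l1_idx=3, l2_idx=6, offset=25
L1[3] = 2
L2[2][6] = 6
paddr = 6 * 32 + 25 = 217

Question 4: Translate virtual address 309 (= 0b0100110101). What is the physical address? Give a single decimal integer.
vaddr = 309 = 0b0100110101
Split: l1_idx=1, l2_idx=1, offset=21
L1[1] = 1
L2[1][1] = 3
paddr = 3 * 32 + 21 = 117

Answer: 117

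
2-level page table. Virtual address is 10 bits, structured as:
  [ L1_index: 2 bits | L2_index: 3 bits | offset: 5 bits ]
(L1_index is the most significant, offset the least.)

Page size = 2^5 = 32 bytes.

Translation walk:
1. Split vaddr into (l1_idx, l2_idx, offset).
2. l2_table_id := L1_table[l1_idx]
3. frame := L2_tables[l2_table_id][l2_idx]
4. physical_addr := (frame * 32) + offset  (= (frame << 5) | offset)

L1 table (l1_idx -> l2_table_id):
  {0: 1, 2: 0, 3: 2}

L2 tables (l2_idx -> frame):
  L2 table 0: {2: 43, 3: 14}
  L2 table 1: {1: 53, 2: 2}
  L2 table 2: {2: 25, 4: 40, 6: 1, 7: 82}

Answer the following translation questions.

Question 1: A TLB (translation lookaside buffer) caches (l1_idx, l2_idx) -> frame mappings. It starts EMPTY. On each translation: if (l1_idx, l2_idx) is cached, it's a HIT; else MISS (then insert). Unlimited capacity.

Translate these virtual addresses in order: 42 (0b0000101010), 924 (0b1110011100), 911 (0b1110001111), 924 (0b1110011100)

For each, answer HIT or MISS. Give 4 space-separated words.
Answer: MISS MISS HIT HIT

Derivation:
vaddr=42: (0,1) not in TLB -> MISS, insert
vaddr=924: (3,4) not in TLB -> MISS, insert
vaddr=911: (3,4) in TLB -> HIT
vaddr=924: (3,4) in TLB -> HIT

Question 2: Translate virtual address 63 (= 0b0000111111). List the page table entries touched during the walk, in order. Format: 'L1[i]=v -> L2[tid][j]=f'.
vaddr = 63 = 0b0000111111
Split: l1_idx=0, l2_idx=1, offset=31

Answer: L1[0]=1 -> L2[1][1]=53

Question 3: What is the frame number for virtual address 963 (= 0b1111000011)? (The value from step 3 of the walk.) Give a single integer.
vaddr = 963: l1_idx=3, l2_idx=6
L1[3] = 2; L2[2][6] = 1

Answer: 1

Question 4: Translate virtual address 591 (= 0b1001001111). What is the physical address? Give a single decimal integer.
vaddr = 591 = 0b1001001111
Split: l1_idx=2, l2_idx=2, offset=15
L1[2] = 0
L2[0][2] = 43
paddr = 43 * 32 + 15 = 1391

Answer: 1391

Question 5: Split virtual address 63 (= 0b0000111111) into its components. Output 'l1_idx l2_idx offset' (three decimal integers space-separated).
Answer: 0 1 31

Derivation:
vaddr = 63 = 0b0000111111
  top 2 bits -> l1_idx = 0
  next 3 bits -> l2_idx = 1
  bottom 5 bits -> offset = 31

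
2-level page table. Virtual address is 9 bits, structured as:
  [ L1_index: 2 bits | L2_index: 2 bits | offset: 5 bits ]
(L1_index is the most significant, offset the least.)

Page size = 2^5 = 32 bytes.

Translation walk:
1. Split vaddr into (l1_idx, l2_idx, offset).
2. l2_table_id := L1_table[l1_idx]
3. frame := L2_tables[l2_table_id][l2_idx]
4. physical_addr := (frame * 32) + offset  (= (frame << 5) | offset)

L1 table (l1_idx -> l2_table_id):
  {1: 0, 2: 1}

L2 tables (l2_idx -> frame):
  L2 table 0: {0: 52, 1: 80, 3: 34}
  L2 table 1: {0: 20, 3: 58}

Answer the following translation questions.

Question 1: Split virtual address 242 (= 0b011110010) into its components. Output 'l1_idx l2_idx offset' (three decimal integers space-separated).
vaddr = 242 = 0b011110010
  top 2 bits -> l1_idx = 1
  next 2 bits -> l2_idx = 3
  bottom 5 bits -> offset = 18

Answer: 1 3 18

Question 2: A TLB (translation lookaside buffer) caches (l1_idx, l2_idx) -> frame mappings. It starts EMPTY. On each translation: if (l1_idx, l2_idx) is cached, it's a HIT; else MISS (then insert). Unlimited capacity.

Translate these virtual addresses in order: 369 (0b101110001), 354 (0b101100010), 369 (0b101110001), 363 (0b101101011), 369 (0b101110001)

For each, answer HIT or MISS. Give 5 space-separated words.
vaddr=369: (2,3) not in TLB -> MISS, insert
vaddr=354: (2,3) in TLB -> HIT
vaddr=369: (2,3) in TLB -> HIT
vaddr=363: (2,3) in TLB -> HIT
vaddr=369: (2,3) in TLB -> HIT

Answer: MISS HIT HIT HIT HIT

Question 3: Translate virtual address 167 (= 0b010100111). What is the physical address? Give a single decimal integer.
Answer: 2567

Derivation:
vaddr = 167 = 0b010100111
Split: l1_idx=1, l2_idx=1, offset=7
L1[1] = 0
L2[0][1] = 80
paddr = 80 * 32 + 7 = 2567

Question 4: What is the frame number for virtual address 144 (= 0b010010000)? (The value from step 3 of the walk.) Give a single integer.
Answer: 52

Derivation:
vaddr = 144: l1_idx=1, l2_idx=0
L1[1] = 0; L2[0][0] = 52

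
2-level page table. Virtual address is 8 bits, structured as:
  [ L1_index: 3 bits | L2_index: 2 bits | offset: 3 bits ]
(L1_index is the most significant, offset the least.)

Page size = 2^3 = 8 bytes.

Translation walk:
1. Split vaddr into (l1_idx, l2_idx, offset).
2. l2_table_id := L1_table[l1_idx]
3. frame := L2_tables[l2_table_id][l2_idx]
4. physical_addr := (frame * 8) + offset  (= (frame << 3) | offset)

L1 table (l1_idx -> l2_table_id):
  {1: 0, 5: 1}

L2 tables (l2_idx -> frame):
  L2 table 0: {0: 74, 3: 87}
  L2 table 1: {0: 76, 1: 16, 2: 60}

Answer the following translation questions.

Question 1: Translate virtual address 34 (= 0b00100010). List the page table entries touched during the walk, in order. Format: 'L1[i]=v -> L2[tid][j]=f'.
Answer: L1[1]=0 -> L2[0][0]=74

Derivation:
vaddr = 34 = 0b00100010
Split: l1_idx=1, l2_idx=0, offset=2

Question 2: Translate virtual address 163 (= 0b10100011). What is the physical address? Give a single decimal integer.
Answer: 611

Derivation:
vaddr = 163 = 0b10100011
Split: l1_idx=5, l2_idx=0, offset=3
L1[5] = 1
L2[1][0] = 76
paddr = 76 * 8 + 3 = 611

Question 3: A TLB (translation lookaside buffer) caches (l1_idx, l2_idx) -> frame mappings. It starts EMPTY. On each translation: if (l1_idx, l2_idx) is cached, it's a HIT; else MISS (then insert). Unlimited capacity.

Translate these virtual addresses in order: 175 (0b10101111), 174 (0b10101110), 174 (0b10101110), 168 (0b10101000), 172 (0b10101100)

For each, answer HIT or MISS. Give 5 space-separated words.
vaddr=175: (5,1) not in TLB -> MISS, insert
vaddr=174: (5,1) in TLB -> HIT
vaddr=174: (5,1) in TLB -> HIT
vaddr=168: (5,1) in TLB -> HIT
vaddr=172: (5,1) in TLB -> HIT

Answer: MISS HIT HIT HIT HIT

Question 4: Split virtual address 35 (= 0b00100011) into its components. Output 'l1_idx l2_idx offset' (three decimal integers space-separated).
vaddr = 35 = 0b00100011
  top 3 bits -> l1_idx = 1
  next 2 bits -> l2_idx = 0
  bottom 3 bits -> offset = 3

Answer: 1 0 3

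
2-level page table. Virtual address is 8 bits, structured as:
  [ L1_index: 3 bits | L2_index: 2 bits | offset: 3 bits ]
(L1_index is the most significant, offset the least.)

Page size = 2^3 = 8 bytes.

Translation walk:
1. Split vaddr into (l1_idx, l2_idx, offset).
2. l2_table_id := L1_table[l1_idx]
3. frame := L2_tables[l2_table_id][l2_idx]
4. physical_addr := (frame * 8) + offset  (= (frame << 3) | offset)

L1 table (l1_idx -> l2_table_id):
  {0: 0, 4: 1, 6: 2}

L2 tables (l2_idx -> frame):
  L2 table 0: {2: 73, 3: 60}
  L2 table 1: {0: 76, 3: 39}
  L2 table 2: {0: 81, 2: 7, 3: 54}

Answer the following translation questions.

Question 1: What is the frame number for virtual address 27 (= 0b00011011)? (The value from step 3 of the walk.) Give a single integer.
Answer: 60

Derivation:
vaddr = 27: l1_idx=0, l2_idx=3
L1[0] = 0; L2[0][3] = 60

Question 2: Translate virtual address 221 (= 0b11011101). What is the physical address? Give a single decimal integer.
vaddr = 221 = 0b11011101
Split: l1_idx=6, l2_idx=3, offset=5
L1[6] = 2
L2[2][3] = 54
paddr = 54 * 8 + 5 = 437

Answer: 437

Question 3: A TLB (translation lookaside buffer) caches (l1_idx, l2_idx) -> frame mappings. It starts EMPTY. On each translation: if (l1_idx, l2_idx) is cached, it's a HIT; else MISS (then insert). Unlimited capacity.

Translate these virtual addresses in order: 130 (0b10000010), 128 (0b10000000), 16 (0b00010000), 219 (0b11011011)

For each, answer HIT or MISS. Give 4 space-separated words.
vaddr=130: (4,0) not in TLB -> MISS, insert
vaddr=128: (4,0) in TLB -> HIT
vaddr=16: (0,2) not in TLB -> MISS, insert
vaddr=219: (6,3) not in TLB -> MISS, insert

Answer: MISS HIT MISS MISS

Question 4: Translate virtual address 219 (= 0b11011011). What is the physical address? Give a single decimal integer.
Answer: 435

Derivation:
vaddr = 219 = 0b11011011
Split: l1_idx=6, l2_idx=3, offset=3
L1[6] = 2
L2[2][3] = 54
paddr = 54 * 8 + 3 = 435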